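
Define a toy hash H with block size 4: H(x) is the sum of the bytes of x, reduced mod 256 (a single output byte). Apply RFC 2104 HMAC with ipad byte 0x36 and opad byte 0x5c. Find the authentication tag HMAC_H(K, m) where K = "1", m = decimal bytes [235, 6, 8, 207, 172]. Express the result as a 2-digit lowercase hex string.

Key "1" = 31 is 1 byte ≤ B = 4; zero-pad to 4 bytes: K' = 31 00 00 00.
K' ⊕ ipad = 07 36 36 36.  K' ⊕ opad = 6d 5c 5c 5c.
Inner input = (K'⊕ipad) ∥ m = 07 36 36 36 ∥ eb 06 08 cf ac.
Inner hash: sum = 7+54+54+54+235+6+8+207+172 = 797; mod 256 = 29 → 1d.
Outer input = (K'⊕opad) ∥ inner = 6d 5c 5c 5c ∥ 1d.
Outer hash (tag): sum = 109+92+92+92+29 = 414; mod 256 = 158 → 9e.

9e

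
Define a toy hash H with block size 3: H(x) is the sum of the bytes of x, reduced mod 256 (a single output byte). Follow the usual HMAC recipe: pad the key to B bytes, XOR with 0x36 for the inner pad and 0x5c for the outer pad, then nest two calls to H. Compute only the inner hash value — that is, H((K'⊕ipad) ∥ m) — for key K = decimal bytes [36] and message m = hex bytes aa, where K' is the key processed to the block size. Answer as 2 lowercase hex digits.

28

Key decimal bytes [36] = 24 is 1 byte ≤ B = 3; zero-pad to 3 bytes: K' = 24 00 00.
K' ⊕ ipad = 12 36 36.
Inner input = 12 36 36 ∥ aa.
Inner hash: sum = 18+54+54+170 = 296; mod 256 = 40 → 28.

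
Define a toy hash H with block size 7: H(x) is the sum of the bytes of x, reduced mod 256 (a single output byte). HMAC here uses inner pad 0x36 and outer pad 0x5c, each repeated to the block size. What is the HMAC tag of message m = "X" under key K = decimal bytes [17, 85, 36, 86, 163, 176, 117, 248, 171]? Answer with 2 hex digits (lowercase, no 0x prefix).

Key decimal bytes [17, 85, 36, 86, 163, 176, 117, 248, 171] = 11 55 24 56 a3 b0 75 f8 ab is 9 bytes > B = 7, so hash it first: H(key) = 4b, then zero-pad to 7 bytes: K' = 4b 00 00 00 00 00 00.
K' ⊕ ipad = 7d 36 36 36 36 36 36.  K' ⊕ opad = 17 5c 5c 5c 5c 5c 5c.
Inner input = (K'⊕ipad) ∥ m = 7d 36 36 36 36 36 36 ∥ 58.
Inner hash: sum = 125+54+54+54+54+54+54+88 = 537; mod 256 = 25 → 19.
Outer input = (K'⊕opad) ∥ inner = 17 5c 5c 5c 5c 5c 5c ∥ 19.
Outer hash (tag): sum = 23+92+92+92+92+92+92+25 = 600; mod 256 = 88 → 58.

58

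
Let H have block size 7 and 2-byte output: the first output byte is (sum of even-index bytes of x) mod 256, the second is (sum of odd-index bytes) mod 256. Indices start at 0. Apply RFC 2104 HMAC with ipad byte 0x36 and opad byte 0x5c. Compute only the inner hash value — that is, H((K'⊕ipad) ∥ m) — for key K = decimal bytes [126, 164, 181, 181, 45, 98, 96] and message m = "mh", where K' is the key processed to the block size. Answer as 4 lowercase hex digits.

a4d6

Key decimal bytes [126, 164, 181, 181, 45, 98, 96] = 7e a4 b5 b5 2d 62 60 is exactly B = 7 bytes: K' = 7e a4 b5 b5 2d 62 60.
K' ⊕ ipad = 48 92 83 83 1b 54 56.
Inner input = 48 92 83 83 1b 54 56 ∥ 6d 68.
Inner hash: even-index sum = 420 mod 256 = 164; odd-index sum = 470 mod 256 = 214 → a4 d6.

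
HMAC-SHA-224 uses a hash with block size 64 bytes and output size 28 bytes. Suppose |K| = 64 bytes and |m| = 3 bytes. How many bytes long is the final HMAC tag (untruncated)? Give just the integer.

The tag is one SHA-224 digest: 28 bytes.

28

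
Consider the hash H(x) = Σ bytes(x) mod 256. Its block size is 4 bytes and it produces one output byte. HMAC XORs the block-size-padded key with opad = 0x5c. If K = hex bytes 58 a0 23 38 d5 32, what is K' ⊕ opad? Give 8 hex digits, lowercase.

Key hex bytes 58 a0 23 38 d5 32 is 6 bytes > B = 4, so hash it first: H(key) = 5a, then zero-pad to 4 bytes: K' = 5a 00 00 00.
XOR each byte with 0x5c: 5a⊕5c=06, 00⊕5c=5c, 00⊕5c=5c, 00⊕5c=5c.

065c5c5c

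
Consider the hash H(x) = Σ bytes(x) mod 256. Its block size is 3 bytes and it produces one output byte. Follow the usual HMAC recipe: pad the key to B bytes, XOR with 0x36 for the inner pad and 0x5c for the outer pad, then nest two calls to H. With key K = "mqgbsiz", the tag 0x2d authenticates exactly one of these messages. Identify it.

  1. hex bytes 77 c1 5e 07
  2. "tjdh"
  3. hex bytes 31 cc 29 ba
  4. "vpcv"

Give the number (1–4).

1

Key "mqgbsiz" = 6d 71 67 62 73 69 7a is 7 bytes > B = 3, so hash it first: H(key) = fd, then zero-pad to 3 bytes: K' = fd 00 00.
K' ⊕ ipad = cb 36 36; K' ⊕ opad = a1 5c 5c.
m1: inner = H(cb 36 36 77 c1 5e 07) = d4; tag = H(a1 5c 5c d4) = 2d ← matches
m2: inner = H(cb 36 36 74 6a 64 68) = e1; tag = H(a1 5c 5c e1) = 3a
m3: inner = H(cb 36 36 31 cc 29 ba) = 17; tag = H(a1 5c 5c 17) = 70
m4: inner = H(cb 36 36 76 70 63 76) = f6; tag = H(a1 5c 5c f6) = 4f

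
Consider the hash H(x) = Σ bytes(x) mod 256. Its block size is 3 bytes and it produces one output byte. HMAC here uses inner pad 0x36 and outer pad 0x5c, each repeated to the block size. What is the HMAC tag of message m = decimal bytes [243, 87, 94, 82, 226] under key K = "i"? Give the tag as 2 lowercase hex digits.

Key "i" = 69 is 1 byte ≤ B = 3; zero-pad to 3 bytes: K' = 69 00 00.
K' ⊕ ipad = 5f 36 36.  K' ⊕ opad = 35 5c 5c.
Inner input = (K'⊕ipad) ∥ m = 5f 36 36 ∥ f3 57 5e 52 e2.
Inner hash: sum = 95+54+54+243+87+94+82+226 = 935; mod 256 = 167 → a7.
Outer input = (K'⊕opad) ∥ inner = 35 5c 5c ∥ a7.
Outer hash (tag): sum = 53+92+92+167 = 404; mod 256 = 148 → 94.

94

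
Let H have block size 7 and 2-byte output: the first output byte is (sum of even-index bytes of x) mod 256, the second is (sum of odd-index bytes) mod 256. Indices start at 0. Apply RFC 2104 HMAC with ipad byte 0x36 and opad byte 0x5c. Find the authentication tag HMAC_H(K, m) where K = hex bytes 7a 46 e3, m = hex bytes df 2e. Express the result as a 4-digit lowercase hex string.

Key hex bytes 7a 46 e3 is 3 bytes ≤ B = 7; zero-pad to 7 bytes: K' = 7a 46 e3 00 00 00 00.
K' ⊕ ipad = 4c 70 d5 36 36 36 36.  K' ⊕ opad = 26 1a bf 5c 5c 5c 5c.
Inner input = (K'⊕ipad) ∥ m = 4c 70 d5 36 36 36 36 ∥ df 2e.
Inner hash: even-index sum = 443 mod 256 = 187; odd-index sum = 443 mod 256 = 187 → bb bb.
Outer input = (K'⊕opad) ∥ inner = 26 1a bf 5c 5c 5c 5c ∥ bb bb.
Outer hash (tag): even-index sum = 600 mod 256 = 88; odd-index sum = 397 mod 256 = 141 → 58 8d.

588d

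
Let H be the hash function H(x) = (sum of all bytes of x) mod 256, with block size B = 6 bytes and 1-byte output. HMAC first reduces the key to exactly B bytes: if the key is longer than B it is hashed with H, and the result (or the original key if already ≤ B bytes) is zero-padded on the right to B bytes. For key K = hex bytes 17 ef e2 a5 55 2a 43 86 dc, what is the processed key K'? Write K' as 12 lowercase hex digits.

b10000000000

|K| = 9 > B = 6, so first hash the key.
H(K): sum = 23+239+226+165+85+42+67+134+220 = 1201; mod 256 = 177 → b1.
Zero-pad H(K) = b1 to 6 bytes: K' = b1 00 00 00 00 00.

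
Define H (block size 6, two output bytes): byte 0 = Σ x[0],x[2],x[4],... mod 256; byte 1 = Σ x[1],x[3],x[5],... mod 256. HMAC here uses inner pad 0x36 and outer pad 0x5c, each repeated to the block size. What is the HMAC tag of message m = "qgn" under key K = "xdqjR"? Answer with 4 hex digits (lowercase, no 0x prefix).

Key "xdqjR" = 78 64 71 6a 52 is 5 bytes ≤ B = 6; zero-pad to 6 bytes: K' = 78 64 71 6a 52 00.
K' ⊕ ipad = 4e 52 47 5c 64 36.  K' ⊕ opad = 24 38 2d 36 0e 5c.
Inner input = (K'⊕ipad) ∥ m = 4e 52 47 5c 64 36 ∥ 71 67 6e.
Inner hash: even-index sum = 472 mod 256 = 216; odd-index sum = 331 mod 256 = 75 → d8 4b.
Outer input = (K'⊕opad) ∥ inner = 24 38 2d 36 0e 5c ∥ d8 4b.
Outer hash (tag): even-index sum = 311 mod 256 = 55; odd-index sum = 277 mod 256 = 21 → 37 15.

3715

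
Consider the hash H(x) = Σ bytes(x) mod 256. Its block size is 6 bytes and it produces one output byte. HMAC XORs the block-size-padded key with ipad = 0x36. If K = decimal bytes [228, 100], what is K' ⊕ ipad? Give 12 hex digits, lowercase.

Key decimal bytes [228, 100] = e4 64 is 2 bytes ≤ B = 6; zero-pad to 6 bytes: K' = e4 64 00 00 00 00.
XOR each byte with 0x36: e4⊕36=d2, 64⊕36=52, 00⊕36=36, 00⊕36=36, 00⊕36=36, 00⊕36=36.

d25236363636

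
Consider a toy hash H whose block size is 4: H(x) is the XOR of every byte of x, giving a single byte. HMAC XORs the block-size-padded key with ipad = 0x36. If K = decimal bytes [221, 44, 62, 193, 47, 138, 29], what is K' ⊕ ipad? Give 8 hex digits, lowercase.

80363636

Key decimal bytes [221, 44, 62, 193, 47, 138, 29] = dd 2c 3e c1 2f 8a 1d is 7 bytes > B = 4, so hash it first: H(key) = b6, then zero-pad to 4 bytes: K' = b6 00 00 00.
XOR each byte with 0x36: b6⊕36=80, 00⊕36=36, 00⊕36=36, 00⊕36=36.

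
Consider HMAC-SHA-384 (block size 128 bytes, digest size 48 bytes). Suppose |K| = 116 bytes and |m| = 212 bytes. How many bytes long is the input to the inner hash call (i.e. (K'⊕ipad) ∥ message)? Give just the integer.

340

Key is 116 ≤ 128 bytes, zero-padded: |K'| = 128.
Inner input = (K'⊕ipad) ∥ m → 128 + 212 = 340 bytes.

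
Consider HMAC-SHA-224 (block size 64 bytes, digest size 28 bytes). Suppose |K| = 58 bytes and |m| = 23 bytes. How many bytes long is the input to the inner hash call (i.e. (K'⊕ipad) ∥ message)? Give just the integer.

Key is 58 ≤ 64 bytes, zero-padded: |K'| = 64.
Inner input = (K'⊕ipad) ∥ m → 64 + 23 = 87 bytes.

87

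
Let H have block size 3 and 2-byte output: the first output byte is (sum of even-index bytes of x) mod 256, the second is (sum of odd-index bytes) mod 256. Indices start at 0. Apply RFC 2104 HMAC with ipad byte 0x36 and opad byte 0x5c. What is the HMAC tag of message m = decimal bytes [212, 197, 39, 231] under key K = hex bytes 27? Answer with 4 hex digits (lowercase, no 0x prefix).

084f

Key hex bytes 27 is 1 byte ≤ B = 3; zero-pad to 3 bytes: K' = 27 00 00.
K' ⊕ ipad = 11 36 36.  K' ⊕ opad = 7b 5c 5c.
Inner input = (K'⊕ipad) ∥ m = 11 36 36 ∥ d4 c5 27 e7.
Inner hash: even-index sum = 499 mod 256 = 243; odd-index sum = 305 mod 256 = 49 → f3 31.
Outer input = (K'⊕opad) ∥ inner = 7b 5c 5c ∥ f3 31.
Outer hash (tag): even-index sum = 264 mod 256 = 8; odd-index sum = 335 mod 256 = 79 → 08 4f.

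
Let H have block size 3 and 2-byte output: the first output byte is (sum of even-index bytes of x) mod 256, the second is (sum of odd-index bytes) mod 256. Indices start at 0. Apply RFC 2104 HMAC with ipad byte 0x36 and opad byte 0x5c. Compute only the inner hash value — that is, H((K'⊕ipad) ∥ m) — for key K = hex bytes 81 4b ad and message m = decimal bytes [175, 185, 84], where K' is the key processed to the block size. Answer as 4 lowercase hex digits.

Key hex bytes 81 4b ad is exactly B = 3 bytes: K' = 81 4b ad.
K' ⊕ ipad = b7 7d 9b.
Inner input = b7 7d 9b ∥ af b9 54.
Inner hash: even-index sum = 523 mod 256 = 11; odd-index sum = 384 mod 256 = 128 → 0b 80.

0b80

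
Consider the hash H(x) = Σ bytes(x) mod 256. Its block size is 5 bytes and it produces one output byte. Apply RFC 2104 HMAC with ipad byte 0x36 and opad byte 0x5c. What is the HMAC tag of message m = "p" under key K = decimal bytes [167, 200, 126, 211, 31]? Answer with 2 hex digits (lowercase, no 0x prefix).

d8

Key decimal bytes [167, 200, 126, 211, 31] = a7 c8 7e d3 1f is exactly B = 5 bytes: K' = a7 c8 7e d3 1f.
K' ⊕ ipad = 91 fe 48 e5 29.  K' ⊕ opad = fb 94 22 8f 43.
Inner input = (K'⊕ipad) ∥ m = 91 fe 48 e5 29 ∥ 70.
Inner hash: sum = 145+254+72+229+41+112 = 853; mod 256 = 85 → 55.
Outer input = (K'⊕opad) ∥ inner = fb 94 22 8f 43 ∥ 55.
Outer hash (tag): sum = 251+148+34+143+67+85 = 728; mod 256 = 216 → d8.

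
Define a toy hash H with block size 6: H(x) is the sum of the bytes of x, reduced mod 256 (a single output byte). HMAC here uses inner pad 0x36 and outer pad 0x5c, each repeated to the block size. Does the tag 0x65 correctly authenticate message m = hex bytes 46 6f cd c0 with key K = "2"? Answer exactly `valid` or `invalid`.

Key "2" = 32 is 1 byte ≤ B = 6; zero-pad to 6 bytes: K' = 32 00 00 00 00 00.
K' ⊕ ipad = 04 36 36 36 36 36; K' ⊕ opad = 6e 5c 5c 5c 5c 5c.
Inner hash: sum = 4+54+54+54+54+54+70+111+205+192 = 852; mod 256 = 84 → 54.
Outer hash (recomputed tag): sum = 110+92+92+92+92+92+84 = 654; mod 256 = 142 → 8e.
Recomputed tag = 8e; claimed = 65 → mismatch.

invalid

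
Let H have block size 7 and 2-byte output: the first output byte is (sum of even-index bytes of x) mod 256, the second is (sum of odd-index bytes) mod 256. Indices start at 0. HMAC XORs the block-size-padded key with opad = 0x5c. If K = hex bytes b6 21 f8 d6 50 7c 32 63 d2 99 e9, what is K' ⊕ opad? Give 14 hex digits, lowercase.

b7335c5c5c5c5c

Key hex bytes b6 21 f8 d6 50 7c 32 63 d2 99 e9 is 11 bytes > B = 7, so hash it first: H(key) = eb 6f, then zero-pad to 7 bytes: K' = eb 6f 00 00 00 00 00.
XOR each byte with 0x5c: eb⊕5c=b7, 6f⊕5c=33, 00⊕5c=5c, 00⊕5c=5c, 00⊕5c=5c, 00⊕5c=5c, 00⊕5c=5c.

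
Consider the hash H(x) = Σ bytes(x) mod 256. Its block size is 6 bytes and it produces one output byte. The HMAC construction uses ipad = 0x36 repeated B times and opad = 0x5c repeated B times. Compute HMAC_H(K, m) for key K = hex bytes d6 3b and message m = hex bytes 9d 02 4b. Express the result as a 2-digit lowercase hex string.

Key hex bytes d6 3b is 2 bytes ≤ B = 6; zero-pad to 6 bytes: K' = d6 3b 00 00 00 00.
K' ⊕ ipad = e0 0d 36 36 36 36.  K' ⊕ opad = 8a 67 5c 5c 5c 5c.
Inner input = (K'⊕ipad) ∥ m = e0 0d 36 36 36 36 ∥ 9d 02 4b.
Inner hash: sum = 224+13+54+54+54+54+157+2+75 = 687; mod 256 = 175 → af.
Outer input = (K'⊕opad) ∥ inner = 8a 67 5c 5c 5c 5c ∥ af.
Outer hash (tag): sum = 138+103+92+92+92+92+175 = 784; mod 256 = 16 → 10.

10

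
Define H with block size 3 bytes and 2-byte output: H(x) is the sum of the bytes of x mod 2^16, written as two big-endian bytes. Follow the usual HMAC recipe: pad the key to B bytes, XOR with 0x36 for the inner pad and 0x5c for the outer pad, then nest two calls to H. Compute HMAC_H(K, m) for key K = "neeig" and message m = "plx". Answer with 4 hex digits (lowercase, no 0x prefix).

020b

Key "neeig" = 6e 65 65 69 67 is 5 bytes > B = 3, so hash it first: H(key) = 02 08, then zero-pad to 3 bytes: K' = 02 08 00.
K' ⊕ ipad = 34 3e 36.  K' ⊕ opad = 5e 54 5c.
Inner input = (K'⊕ipad) ∥ m = 34 3e 36 ∥ 70 6c 78.
Inner hash: sum = 52+62+54+112+108+120 = 508 → 01 fc.
Outer input = (K'⊕opad) ∥ inner = 5e 54 5c ∥ 01 fc.
Outer hash (tag): sum = 94+84+92+1+252 = 523 → 02 0b.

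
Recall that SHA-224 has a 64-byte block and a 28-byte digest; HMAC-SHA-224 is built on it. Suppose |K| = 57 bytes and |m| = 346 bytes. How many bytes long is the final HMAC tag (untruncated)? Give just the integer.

The tag is one SHA-224 digest: 28 bytes.

28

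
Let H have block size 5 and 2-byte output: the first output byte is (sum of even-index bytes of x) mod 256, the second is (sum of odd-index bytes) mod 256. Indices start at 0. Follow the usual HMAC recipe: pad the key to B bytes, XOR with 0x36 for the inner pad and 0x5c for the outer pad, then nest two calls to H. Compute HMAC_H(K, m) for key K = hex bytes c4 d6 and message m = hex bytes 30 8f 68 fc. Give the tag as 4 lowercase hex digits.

Key hex bytes c4 d6 is 2 bytes ≤ B = 5; zero-pad to 5 bytes: K' = c4 d6 00 00 00.
K' ⊕ ipad = f2 e0 36 36 36.  K' ⊕ opad = 98 8a 5c 5c 5c.
Inner input = (K'⊕ipad) ∥ m = f2 e0 36 36 36 ∥ 30 8f 68 fc.
Inner hash: even-index sum = 745 mod 256 = 233; odd-index sum = 430 mod 256 = 174 → e9 ae.
Outer input = (K'⊕opad) ∥ inner = 98 8a 5c 5c 5c ∥ e9 ae.
Outer hash (tag): even-index sum = 510 mod 256 = 254; odd-index sum = 463 mod 256 = 207 → fe cf.

fecf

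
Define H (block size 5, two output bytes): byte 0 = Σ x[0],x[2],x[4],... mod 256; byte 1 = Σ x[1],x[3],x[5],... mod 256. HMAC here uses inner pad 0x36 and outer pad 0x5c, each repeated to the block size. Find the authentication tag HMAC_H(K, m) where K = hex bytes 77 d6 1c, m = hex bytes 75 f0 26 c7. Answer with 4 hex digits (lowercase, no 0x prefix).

Key hex bytes 77 d6 1c is 3 bytes ≤ B = 5; zero-pad to 5 bytes: K' = 77 d6 1c 00 00.
K' ⊕ ipad = 41 e0 2a 36 36.  K' ⊕ opad = 2b 8a 40 5c 5c.
Inner input = (K'⊕ipad) ∥ m = 41 e0 2a 36 36 ∥ 75 f0 26 c7.
Inner hash: even-index sum = 600 mod 256 = 88; odd-index sum = 433 mod 256 = 177 → 58 b1.
Outer input = (K'⊕opad) ∥ inner = 2b 8a 40 5c 5c ∥ 58 b1.
Outer hash (tag): even-index sum = 376 mod 256 = 120; odd-index sum = 318 mod 256 = 62 → 78 3e.

783e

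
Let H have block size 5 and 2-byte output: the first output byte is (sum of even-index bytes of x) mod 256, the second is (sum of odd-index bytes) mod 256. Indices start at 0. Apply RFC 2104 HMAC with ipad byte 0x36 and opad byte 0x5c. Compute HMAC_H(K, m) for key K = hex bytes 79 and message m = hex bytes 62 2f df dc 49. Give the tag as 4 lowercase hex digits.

d37e

Key hex bytes 79 is 1 byte ≤ B = 5; zero-pad to 5 bytes: K' = 79 00 00 00 00.
K' ⊕ ipad = 4f 36 36 36 36.  K' ⊕ opad = 25 5c 5c 5c 5c.
Inner input = (K'⊕ipad) ∥ m = 4f 36 36 36 36 ∥ 62 2f df dc 49.
Inner hash: even-index sum = 454 mod 256 = 198; odd-index sum = 502 mod 256 = 246 → c6 f6.
Outer input = (K'⊕opad) ∥ inner = 25 5c 5c 5c 5c ∥ c6 f6.
Outer hash (tag): even-index sum = 467 mod 256 = 211; odd-index sum = 382 mod 256 = 126 → d3 7e.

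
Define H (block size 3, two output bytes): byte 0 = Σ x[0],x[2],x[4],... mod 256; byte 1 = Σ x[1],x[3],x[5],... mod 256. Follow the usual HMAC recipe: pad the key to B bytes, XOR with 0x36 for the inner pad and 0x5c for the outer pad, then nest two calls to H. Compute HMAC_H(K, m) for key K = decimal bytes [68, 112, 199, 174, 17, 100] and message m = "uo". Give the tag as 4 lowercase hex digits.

c5ad

Key decimal bytes [68, 112, 199, 174, 17, 100] = 44 70 c7 ae 11 64 is 6 bytes > B = 3, so hash it first: H(key) = 1c 82, then zero-pad to 3 bytes: K' = 1c 82 00.
K' ⊕ ipad = 2a b4 36.  K' ⊕ opad = 40 de 5c.
Inner input = (K'⊕ipad) ∥ m = 2a b4 36 ∥ 75 6f.
Inner hash: even-index sum = 207 mod 256 = 207; odd-index sum = 297 mod 256 = 41 → cf 29.
Outer input = (K'⊕opad) ∥ inner = 40 de 5c ∥ cf 29.
Outer hash (tag): even-index sum = 197 mod 256 = 197; odd-index sum = 429 mod 256 = 173 → c5 ad.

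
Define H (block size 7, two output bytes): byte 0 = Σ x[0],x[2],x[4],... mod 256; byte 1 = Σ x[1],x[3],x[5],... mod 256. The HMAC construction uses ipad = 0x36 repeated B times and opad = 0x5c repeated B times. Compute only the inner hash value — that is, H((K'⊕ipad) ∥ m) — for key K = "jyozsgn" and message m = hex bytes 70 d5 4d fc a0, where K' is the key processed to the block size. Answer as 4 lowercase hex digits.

Key "jyozsgn" = 6a 79 6f 7a 73 67 6e is exactly B = 7 bytes: K' = 6a 79 6f 7a 73 67 6e.
K' ⊕ ipad = 5c 4f 59 4c 45 51 58.
Inner input = 5c 4f 59 4c 45 51 58 ∥ 70 d5 4d fc a0.
Inner hash: even-index sum = 803 mod 256 = 35; odd-index sum = 585 mod 256 = 73 → 23 49.

2349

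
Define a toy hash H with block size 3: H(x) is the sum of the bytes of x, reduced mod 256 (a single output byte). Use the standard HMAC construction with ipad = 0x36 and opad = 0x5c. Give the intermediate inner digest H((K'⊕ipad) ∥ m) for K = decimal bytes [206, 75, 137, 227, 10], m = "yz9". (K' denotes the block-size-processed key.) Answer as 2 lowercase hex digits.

51

Key decimal bytes [206, 75, 137, 227, 10] = ce 4b 89 e3 0a is 5 bytes > B = 3, so hash it first: H(key) = 8f, then zero-pad to 3 bytes: K' = 8f 00 00.
K' ⊕ ipad = b9 36 36.
Inner input = b9 36 36 ∥ 79 7a 39.
Inner hash: sum = 185+54+54+121+122+57 = 593; mod 256 = 81 → 51.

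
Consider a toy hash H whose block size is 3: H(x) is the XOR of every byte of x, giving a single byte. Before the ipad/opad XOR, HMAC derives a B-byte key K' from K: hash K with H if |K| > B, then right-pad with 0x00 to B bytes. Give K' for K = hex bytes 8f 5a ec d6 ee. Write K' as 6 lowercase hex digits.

010000

|K| = 5 > B = 3, so first hash the key.
H(K): XOR 8f⊕5a⊕ec⊕d6⊕ee = 01.
Zero-pad H(K) = 01 to 3 bytes: K' = 01 00 00.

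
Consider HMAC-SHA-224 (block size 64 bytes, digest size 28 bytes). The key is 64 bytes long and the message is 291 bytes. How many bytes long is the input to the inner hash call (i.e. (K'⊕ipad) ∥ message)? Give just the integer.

Key is 64 ≤ 64 bytes, zero-padded: |K'| = 64.
Inner input = (K'⊕ipad) ∥ m → 64 + 291 = 355 bytes.

355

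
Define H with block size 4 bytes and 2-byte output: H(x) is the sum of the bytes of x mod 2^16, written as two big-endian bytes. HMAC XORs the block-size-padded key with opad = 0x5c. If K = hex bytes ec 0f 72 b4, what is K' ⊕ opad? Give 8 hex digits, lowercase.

b0532ee8

Key hex bytes ec 0f 72 b4 is exactly B = 4 bytes: K' = ec 0f 72 b4.
XOR each byte with 0x5c: ec⊕5c=b0, 0f⊕5c=53, 72⊕5c=2e, b4⊕5c=e8.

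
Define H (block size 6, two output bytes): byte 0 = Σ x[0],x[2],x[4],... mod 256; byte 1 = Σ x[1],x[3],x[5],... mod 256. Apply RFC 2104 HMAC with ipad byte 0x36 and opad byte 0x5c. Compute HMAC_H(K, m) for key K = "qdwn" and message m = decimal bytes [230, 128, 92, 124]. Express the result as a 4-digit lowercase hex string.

Key "qdwn" = 71 64 77 6e is 4 bytes ≤ B = 6; zero-pad to 6 bytes: K' = 71 64 77 6e 00 00.
K' ⊕ ipad = 47 52 41 58 36 36.  K' ⊕ opad = 2d 38 2b 32 5c 5c.
Inner input = (K'⊕ipad) ∥ m = 47 52 41 58 36 36 ∥ e6 80 5c 7c.
Inner hash: even-index sum = 512 mod 256 = 0; odd-index sum = 476 mod 256 = 220 → 00 dc.
Outer input = (K'⊕opad) ∥ inner = 2d 38 2b 32 5c 5c ∥ 00 dc.
Outer hash (tag): even-index sum = 180 mod 256 = 180; odd-index sum = 418 mod 256 = 162 → b4 a2.

b4a2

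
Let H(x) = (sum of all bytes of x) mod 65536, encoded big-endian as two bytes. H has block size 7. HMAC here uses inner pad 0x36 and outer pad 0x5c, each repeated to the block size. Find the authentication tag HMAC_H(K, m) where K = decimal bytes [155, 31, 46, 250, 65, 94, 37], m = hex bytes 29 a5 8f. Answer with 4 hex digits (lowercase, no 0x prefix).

Key decimal bytes [155, 31, 46, 250, 65, 94, 37] = 9b 1f 2e fa 41 5e 25 is exactly B = 7 bytes: K' = 9b 1f 2e fa 41 5e 25.
K' ⊕ ipad = ad 29 18 cc 77 68 13.  K' ⊕ opad = c7 43 72 a6 1d 02 79.
Inner input = (K'⊕ipad) ∥ m = ad 29 18 cc 77 68 13 ∥ 29 a5 8f.
Inner hash: sum = 173+41+24+204+119+104+19+41+165+143 = 1033 → 04 09.
Outer input = (K'⊕opad) ∥ inner = c7 43 72 a6 1d 02 79 ∥ 04 09.
Outer hash (tag): sum = 199+67+114+166+29+2+121+4+9 = 711 → 02 c7.

02c7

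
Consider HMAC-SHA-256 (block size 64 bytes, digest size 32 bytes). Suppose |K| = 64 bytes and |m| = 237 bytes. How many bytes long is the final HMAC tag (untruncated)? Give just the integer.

32

The tag is one SHA-256 digest: 32 bytes.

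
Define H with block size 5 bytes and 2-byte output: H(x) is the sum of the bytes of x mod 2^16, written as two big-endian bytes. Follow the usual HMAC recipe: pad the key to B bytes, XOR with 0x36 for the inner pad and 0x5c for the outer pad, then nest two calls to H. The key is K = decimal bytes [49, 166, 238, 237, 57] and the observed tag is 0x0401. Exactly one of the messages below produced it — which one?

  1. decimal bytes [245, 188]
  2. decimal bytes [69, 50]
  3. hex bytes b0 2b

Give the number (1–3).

2

Key decimal bytes [49, 166, 238, 237, 57] = 31 a6 ee ed 39 is exactly B = 5 bytes: K' = 31 a6 ee ed 39.
K' ⊕ ipad = 07 90 d8 db 0f; K' ⊕ opad = 6d fa b2 b1 65.
m1: inner = H(07 90 d8 db 0f f5 bc) = 04 0a; tag = H(6d fa b2 b1 65 04 0a) = 033d
m2: inner = H(07 90 d8 db 0f 45 32) = 02 d0; tag = H(6d fa b2 b1 65 02 d0) = 0401 ← matches
m3: inner = H(07 90 d8 db 0f b0 2b) = 03 34; tag = H(6d fa b2 b1 65 03 34) = 0366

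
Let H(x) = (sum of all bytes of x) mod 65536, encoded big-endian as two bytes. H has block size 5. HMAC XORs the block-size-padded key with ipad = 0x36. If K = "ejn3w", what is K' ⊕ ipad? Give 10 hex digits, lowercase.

Key "ejn3w" = 65 6a 6e 33 77 is exactly B = 5 bytes: K' = 65 6a 6e 33 77.
XOR each byte with 0x36: 65⊕36=53, 6a⊕36=5c, 6e⊕36=58, 33⊕36=05, 77⊕36=41.

535c580541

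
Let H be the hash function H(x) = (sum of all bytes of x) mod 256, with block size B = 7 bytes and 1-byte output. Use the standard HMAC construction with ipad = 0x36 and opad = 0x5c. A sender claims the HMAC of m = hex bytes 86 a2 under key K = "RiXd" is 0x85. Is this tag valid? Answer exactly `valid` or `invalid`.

Key "RiXd" = 52 69 58 64 is 4 bytes ≤ B = 7; zero-pad to 7 bytes: K' = 52 69 58 64 00 00 00.
K' ⊕ ipad = 64 5f 6e 52 36 36 36; K' ⊕ opad = 0e 35 04 38 5c 5c 5c.
Inner hash: sum = 100+95+110+82+54+54+54+134+162 = 845; mod 256 = 77 → 4d.
Outer hash (recomputed tag): sum = 14+53+4+56+92+92+92+77 = 480; mod 256 = 224 → e0.
Recomputed tag = e0; claimed = 85 → mismatch.

invalid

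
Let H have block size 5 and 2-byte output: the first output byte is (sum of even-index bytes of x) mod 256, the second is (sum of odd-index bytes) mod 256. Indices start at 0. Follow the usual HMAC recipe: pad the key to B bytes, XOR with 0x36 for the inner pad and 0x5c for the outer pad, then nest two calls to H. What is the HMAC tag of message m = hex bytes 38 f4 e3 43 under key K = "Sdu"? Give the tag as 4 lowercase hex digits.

Key "Sdu" = 53 64 75 is 3 bytes ≤ B = 5; zero-pad to 5 bytes: K' = 53 64 75 00 00.
K' ⊕ ipad = 65 52 43 36 36.  K' ⊕ opad = 0f 38 29 5c 5c.
Inner input = (K'⊕ipad) ∥ m = 65 52 43 36 36 ∥ 38 f4 e3 43.
Inner hash: even-index sum = 533 mod 256 = 21; odd-index sum = 419 mod 256 = 163 → 15 a3.
Outer input = (K'⊕opad) ∥ inner = 0f 38 29 5c 5c ∥ 15 a3.
Outer hash (tag): even-index sum = 311 mod 256 = 55; odd-index sum = 169 mod 256 = 169 → 37 a9.

37a9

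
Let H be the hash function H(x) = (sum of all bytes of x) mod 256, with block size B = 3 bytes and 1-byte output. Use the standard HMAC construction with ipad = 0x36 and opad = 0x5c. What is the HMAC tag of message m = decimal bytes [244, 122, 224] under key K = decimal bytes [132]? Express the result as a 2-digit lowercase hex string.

Key decimal bytes [132] = 84 is 1 byte ≤ B = 3; zero-pad to 3 bytes: K' = 84 00 00.
K' ⊕ ipad = b2 36 36.  K' ⊕ opad = d8 5c 5c.
Inner input = (K'⊕ipad) ∥ m = b2 36 36 ∥ f4 7a e0.
Inner hash: sum = 178+54+54+244+122+224 = 876; mod 256 = 108 → 6c.
Outer input = (K'⊕opad) ∥ inner = d8 5c 5c ∥ 6c.
Outer hash (tag): sum = 216+92+92+108 = 508; mod 256 = 252 → fc.

fc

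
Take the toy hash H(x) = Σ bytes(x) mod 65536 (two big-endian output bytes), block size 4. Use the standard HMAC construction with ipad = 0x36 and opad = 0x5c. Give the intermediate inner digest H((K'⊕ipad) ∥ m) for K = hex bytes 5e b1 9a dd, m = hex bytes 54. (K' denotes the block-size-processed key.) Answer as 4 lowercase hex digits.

02da

Key hex bytes 5e b1 9a dd is exactly B = 4 bytes: K' = 5e b1 9a dd.
K' ⊕ ipad = 68 87 ac eb.
Inner input = 68 87 ac eb ∥ 54.
Inner hash: sum = 104+135+172+235+84 = 730 → 02 da.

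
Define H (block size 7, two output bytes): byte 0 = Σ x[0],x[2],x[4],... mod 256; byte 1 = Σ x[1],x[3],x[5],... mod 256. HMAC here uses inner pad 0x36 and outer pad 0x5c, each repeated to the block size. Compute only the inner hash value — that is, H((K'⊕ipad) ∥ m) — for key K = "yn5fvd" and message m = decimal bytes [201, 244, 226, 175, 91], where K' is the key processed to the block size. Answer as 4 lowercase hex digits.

6b00

Key "yn5fvd" = 79 6e 35 66 76 64 is 6 bytes ≤ B = 7; zero-pad to 7 bytes: K' = 79 6e 35 66 76 64 00.
K' ⊕ ipad = 4f 58 03 50 40 52 36.
Inner input = 4f 58 03 50 40 52 36 ∥ c9 f4 e2 af 5b.
Inner hash: even-index sum = 619 mod 256 = 107; odd-index sum = 768 mod 256 = 0 → 6b 00.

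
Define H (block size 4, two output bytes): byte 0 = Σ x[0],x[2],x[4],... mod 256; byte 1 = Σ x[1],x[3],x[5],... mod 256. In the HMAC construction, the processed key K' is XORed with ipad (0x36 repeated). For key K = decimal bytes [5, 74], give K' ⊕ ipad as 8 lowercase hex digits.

Key decimal bytes [5, 74] = 05 4a is 2 bytes ≤ B = 4; zero-pad to 4 bytes: K' = 05 4a 00 00.
XOR each byte with 0x36: 05⊕36=33, 4a⊕36=7c, 00⊕36=36, 00⊕36=36.

337c3636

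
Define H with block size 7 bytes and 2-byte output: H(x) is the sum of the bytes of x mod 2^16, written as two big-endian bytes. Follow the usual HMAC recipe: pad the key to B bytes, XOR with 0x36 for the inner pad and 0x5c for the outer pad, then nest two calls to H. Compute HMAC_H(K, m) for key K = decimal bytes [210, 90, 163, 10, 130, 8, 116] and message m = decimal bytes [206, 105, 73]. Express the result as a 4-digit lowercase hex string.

Key decimal bytes [210, 90, 163, 10, 130, 8, 116] = d2 5a a3 0a 82 08 74 is exactly B = 7 bytes: K' = d2 5a a3 0a 82 08 74.
K' ⊕ ipad = e4 6c 95 3c b4 3e 42.  K' ⊕ opad = 8e 06 ff 56 de 54 28.
Inner input = (K'⊕ipad) ∥ m = e4 6c 95 3c b4 3e 42 ∥ ce 69 49.
Inner hash: sum = 228+108+149+60+180+62+66+206+105+73 = 1237 → 04 d5.
Outer input = (K'⊕opad) ∥ inner = 8e 06 ff 56 de 54 28 ∥ 04 d5.
Outer hash (tag): sum = 142+6+255+86+222+84+40+4+213 = 1052 → 04 1c.

041c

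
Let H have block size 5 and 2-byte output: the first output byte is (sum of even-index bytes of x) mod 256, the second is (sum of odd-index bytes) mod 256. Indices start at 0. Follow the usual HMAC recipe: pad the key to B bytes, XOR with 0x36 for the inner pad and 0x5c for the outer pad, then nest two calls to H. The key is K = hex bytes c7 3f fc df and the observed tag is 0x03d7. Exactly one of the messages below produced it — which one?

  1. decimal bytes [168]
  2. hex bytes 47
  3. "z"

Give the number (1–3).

3

Key hex bytes c7 3f fc df is 4 bytes ≤ B = 5; zero-pad to 5 bytes: K' = c7 3f fc df 00.
K' ⊕ ipad = f1 09 ca e9 36; K' ⊕ opad = 9b 63 a0 83 5c.
m1: inner = H(f1 09 ca e9 36 a8) = f1 9a; tag = H(9b 63 a0 83 5c f1 9a) = 31d7
m2: inner = H(f1 09 ca e9 36 47) = f1 39; tag = H(9b 63 a0 83 5c f1 39) = d0d7
m3: inner = H(f1 09 ca e9 36 7a) = f1 6c; tag = H(9b 63 a0 83 5c f1 6c) = 03d7 ← matches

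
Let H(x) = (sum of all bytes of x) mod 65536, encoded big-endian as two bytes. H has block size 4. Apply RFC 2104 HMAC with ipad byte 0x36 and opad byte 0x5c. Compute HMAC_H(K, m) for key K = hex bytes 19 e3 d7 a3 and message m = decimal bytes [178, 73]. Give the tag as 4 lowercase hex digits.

0306

Key hex bytes 19 e3 d7 a3 is exactly B = 4 bytes: K' = 19 e3 d7 a3.
K' ⊕ ipad = 2f d5 e1 95.  K' ⊕ opad = 45 bf 8b ff.
Inner input = (K'⊕ipad) ∥ m = 2f d5 e1 95 ∥ b2 49.
Inner hash: sum = 47+213+225+149+178+73 = 885 → 03 75.
Outer input = (K'⊕opad) ∥ inner = 45 bf 8b ff ∥ 03 75.
Outer hash (tag): sum = 69+191+139+255+3+117 = 774 → 03 06.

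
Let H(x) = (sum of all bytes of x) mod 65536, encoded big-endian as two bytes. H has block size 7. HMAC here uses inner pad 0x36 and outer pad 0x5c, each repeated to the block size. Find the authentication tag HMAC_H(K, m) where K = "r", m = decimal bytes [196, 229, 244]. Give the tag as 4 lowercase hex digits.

Key "r" = 72 is 1 byte ≤ B = 7; zero-pad to 7 bytes: K' = 72 00 00 00 00 00 00.
K' ⊕ ipad = 44 36 36 36 36 36 36.  K' ⊕ opad = 2e 5c 5c 5c 5c 5c 5c.
Inner input = (K'⊕ipad) ∥ m = 44 36 36 36 36 36 36 ∥ c4 e5 f4.
Inner hash: sum = 68+54+54+54+54+54+54+196+229+244 = 1061 → 04 25.
Outer input = (K'⊕opad) ∥ inner = 2e 5c 5c 5c 5c 5c 5c ∥ 04 25.
Outer hash (tag): sum = 46+92+92+92+92+92+92+4+37 = 639 → 02 7f.

027f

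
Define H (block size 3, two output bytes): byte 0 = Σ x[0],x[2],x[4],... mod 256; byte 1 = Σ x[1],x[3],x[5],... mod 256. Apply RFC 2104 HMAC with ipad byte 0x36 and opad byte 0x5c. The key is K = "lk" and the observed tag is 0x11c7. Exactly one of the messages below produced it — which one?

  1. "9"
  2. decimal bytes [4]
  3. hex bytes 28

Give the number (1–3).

Key "lk" = 6c 6b is 2 bytes ≤ B = 3; zero-pad to 3 bytes: K' = 6c 6b 00.
K' ⊕ ipad = 5a 5d 36; K' ⊕ opad = 30 37 5c.
m1: inner = H(5a 5d 36 39) = 90 96; tag = H(30 37 5c 90 96) = 22c7
m2: inner = H(5a 5d 36 04) = 90 61; tag = H(30 37 5c 90 61) = edc7
m3: inner = H(5a 5d 36 28) = 90 85; tag = H(30 37 5c 90 85) = 11c7 ← matches

3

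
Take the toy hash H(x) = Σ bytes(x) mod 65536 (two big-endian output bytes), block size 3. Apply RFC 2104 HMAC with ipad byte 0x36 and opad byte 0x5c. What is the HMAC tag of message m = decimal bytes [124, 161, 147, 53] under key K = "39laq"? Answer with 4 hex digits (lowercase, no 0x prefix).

Key "39laq" = 33 39 6c 61 71 is 5 bytes > B = 3, so hash it first: H(key) = 01 aa, then zero-pad to 3 bytes: K' = 01 aa 00.
K' ⊕ ipad = 37 9c 36.  K' ⊕ opad = 5d f6 5c.
Inner input = (K'⊕ipad) ∥ m = 37 9c 36 ∥ 7c a1 93 35.
Inner hash: sum = 55+156+54+124+161+147+53 = 750 → 02 ee.
Outer input = (K'⊕opad) ∥ inner = 5d f6 5c ∥ 02 ee.
Outer hash (tag): sum = 93+246+92+2+238 = 671 → 02 9f.

029f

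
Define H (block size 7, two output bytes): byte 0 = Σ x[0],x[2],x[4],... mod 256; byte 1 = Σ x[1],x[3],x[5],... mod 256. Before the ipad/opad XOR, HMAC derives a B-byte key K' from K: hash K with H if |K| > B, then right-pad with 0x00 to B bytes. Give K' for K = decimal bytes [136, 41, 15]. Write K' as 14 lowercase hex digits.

Key decimal bytes [136, 41, 15] = 88 29 0f is 3 bytes ≤ B = 7; zero-pad to 7 bytes: K' = 88 29 0f 00 00 00 00.

88290f00000000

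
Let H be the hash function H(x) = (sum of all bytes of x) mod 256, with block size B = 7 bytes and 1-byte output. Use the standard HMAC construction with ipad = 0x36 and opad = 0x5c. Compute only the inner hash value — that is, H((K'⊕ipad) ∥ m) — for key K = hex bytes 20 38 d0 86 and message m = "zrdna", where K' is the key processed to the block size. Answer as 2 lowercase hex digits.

Key hex bytes 20 38 d0 86 is 4 bytes ≤ B = 7; zero-pad to 7 bytes: K' = 20 38 d0 86 00 00 00.
K' ⊕ ipad = 16 0e e6 b0 36 36 36.
Inner input = 16 0e e6 b0 36 36 36 ∥ 7a 72 64 6e 61.
Inner hash: sum = 22+14+230+176+54+54+54+122+114+100+110+97 = 1147; mod 256 = 123 → 7b.

7b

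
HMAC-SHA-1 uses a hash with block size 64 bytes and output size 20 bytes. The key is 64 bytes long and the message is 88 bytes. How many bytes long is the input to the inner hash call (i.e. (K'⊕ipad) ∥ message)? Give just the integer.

152

Key is 64 ≤ 64 bytes, zero-padded: |K'| = 64.
Inner input = (K'⊕ipad) ∥ m → 64 + 88 = 152 bytes.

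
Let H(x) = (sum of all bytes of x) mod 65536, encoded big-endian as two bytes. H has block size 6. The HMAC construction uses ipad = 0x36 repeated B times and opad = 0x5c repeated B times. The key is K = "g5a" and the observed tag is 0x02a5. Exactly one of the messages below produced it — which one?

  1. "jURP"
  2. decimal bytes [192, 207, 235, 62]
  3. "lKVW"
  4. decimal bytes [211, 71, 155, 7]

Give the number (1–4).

1

Key "g5a" = 67 35 61 is 3 bytes ≤ B = 6; zero-pad to 6 bytes: K' = 67 35 61 00 00 00.
K' ⊕ ipad = 51 03 57 36 36 36; K' ⊕ opad = 3b 69 3d 5c 5c 5c.
m1: inner = H(51 03 57 36 36 36 6a 55 52 50) = 02 ae; tag = H(3b 69 3d 5c 5c 5c 02 ae) = 02a5 ← matches
m2: inner = H(51 03 57 36 36 36 c0 cf eb 3e) = 04 05; tag = H(3b 69 3d 5c 5c 5c 04 05) = 01fe
m3: inner = H(51 03 57 36 36 36 6c 4b 56 57) = 02 b1; tag = H(3b 69 3d 5c 5c 5c 02 b1) = 02a8
m4: inner = H(51 03 57 36 36 36 d3 47 9b 07) = 03 09; tag = H(3b 69 3d 5c 5c 5c 03 09) = 0201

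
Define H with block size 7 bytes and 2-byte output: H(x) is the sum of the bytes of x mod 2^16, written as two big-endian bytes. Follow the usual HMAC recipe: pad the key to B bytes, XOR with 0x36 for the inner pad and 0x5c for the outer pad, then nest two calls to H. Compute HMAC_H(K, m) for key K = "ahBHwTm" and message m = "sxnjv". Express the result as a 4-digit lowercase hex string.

01e9

Key "ahBHwTm" = 61 68 42 48 77 54 6d is exactly B = 7 bytes: K' = 61 68 42 48 77 54 6d.
K' ⊕ ipad = 57 5e 74 7e 41 62 5b.  K' ⊕ opad = 3d 34 1e 14 2b 08 31.
Inner input = (K'⊕ipad) ∥ m = 57 5e 74 7e 41 62 5b ∥ 73 78 6e 6a 76.
Inner hash: sum = 87+94+116+126+65+98+91+115+120+110+106+118 = 1246 → 04 de.
Outer input = (K'⊕opad) ∥ inner = 3d 34 1e 14 2b 08 31 ∥ 04 de.
Outer hash (tag): sum = 61+52+30+20+43+8+49+4+222 = 489 → 01 e9.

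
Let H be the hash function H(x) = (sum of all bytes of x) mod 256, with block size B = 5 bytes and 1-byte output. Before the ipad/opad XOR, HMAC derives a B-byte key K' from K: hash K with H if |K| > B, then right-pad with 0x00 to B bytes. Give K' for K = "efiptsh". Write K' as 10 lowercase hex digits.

|K| = 7 > B = 5, so first hash the key.
H(K): sum = 101+102+105+112+116+115+104 = 755; mod 256 = 243 → f3.
Zero-pad H(K) = f3 to 5 bytes: K' = f3 00 00 00 00.

f300000000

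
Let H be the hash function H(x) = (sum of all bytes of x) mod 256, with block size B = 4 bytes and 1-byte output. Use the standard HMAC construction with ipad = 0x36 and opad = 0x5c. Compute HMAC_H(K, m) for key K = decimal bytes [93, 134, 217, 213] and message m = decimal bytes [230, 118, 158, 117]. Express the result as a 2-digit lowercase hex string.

Key decimal bytes [93, 134, 217, 213] = 5d 86 d9 d5 is exactly B = 4 bytes: K' = 5d 86 d9 d5.
K' ⊕ ipad = 6b b0 ef e3.  K' ⊕ opad = 01 da 85 89.
Inner input = (K'⊕ipad) ∥ m = 6b b0 ef e3 ∥ e6 76 9e 75.
Inner hash: sum = 107+176+239+227+230+118+158+117 = 1372; mod 256 = 92 → 5c.
Outer input = (K'⊕opad) ∥ inner = 01 da 85 89 ∥ 5c.
Outer hash (tag): sum = 1+218+133+137+92 = 581; mod 256 = 69 → 45.

45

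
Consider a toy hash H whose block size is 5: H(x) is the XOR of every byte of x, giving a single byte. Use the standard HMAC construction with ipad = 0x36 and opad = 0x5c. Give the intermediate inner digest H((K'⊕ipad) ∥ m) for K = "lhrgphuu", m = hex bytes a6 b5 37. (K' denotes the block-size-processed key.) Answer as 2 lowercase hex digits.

Key "lhrgphuu" = 6c 68 72 67 70 68 75 75 is 8 bytes > B = 5, so hash it first: H(key) = 09, then zero-pad to 5 bytes: K' = 09 00 00 00 00.
K' ⊕ ipad = 3f 36 36 36 36.
Inner input = 3f 36 36 36 36 ∥ a6 b5 37.
Inner hash: XOR 3f⊕36⊕36⊕36⊕36⊕a6⊕b5⊕37 = 1b.

1b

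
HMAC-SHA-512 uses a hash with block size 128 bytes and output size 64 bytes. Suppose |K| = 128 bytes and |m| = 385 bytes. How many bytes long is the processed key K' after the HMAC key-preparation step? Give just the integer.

Key is 128 ≤ 128 bytes, zero-padded: |K'| = 128.

128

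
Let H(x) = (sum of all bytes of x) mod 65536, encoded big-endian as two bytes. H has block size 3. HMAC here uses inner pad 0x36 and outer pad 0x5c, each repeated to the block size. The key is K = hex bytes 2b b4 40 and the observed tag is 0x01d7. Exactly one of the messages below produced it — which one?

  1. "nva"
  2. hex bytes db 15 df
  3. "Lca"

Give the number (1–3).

1

Key hex bytes 2b b4 40 is exactly B = 3 bytes: K' = 2b b4 40.
K' ⊕ ipad = 1d 82 76; K' ⊕ opad = 77 e8 1c.
m1: inner = H(1d 82 76 6e 76 61) = 02 5a; tag = H(77 e8 1c 02 5a) = 01d7 ← matches
m2: inner = H(1d 82 76 db 15 df) = 02 e4; tag = H(77 e8 1c 02 e4) = 0261
m3: inner = H(1d 82 76 4c 63 61) = 02 25; tag = H(77 e8 1c 02 25) = 01a2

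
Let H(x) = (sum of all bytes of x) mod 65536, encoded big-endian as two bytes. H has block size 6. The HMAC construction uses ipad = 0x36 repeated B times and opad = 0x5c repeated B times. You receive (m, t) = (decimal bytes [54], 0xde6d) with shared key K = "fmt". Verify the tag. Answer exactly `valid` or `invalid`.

invalid

Key "fmt" = 66 6d 74 is 3 bytes ≤ B = 6; zero-pad to 6 bytes: K' = 66 6d 74 00 00 00.
K' ⊕ ipad = 50 5b 42 36 36 36; K' ⊕ opad = 3a 31 28 5c 5c 5c.
Inner hash: sum = 80+91+66+54+54+54+54 = 453 → 01 c5.
Outer hash (recomputed tag): sum = 58+49+40+92+92+92+1+197 = 621 → 02 6d.
Recomputed tag = 026d; claimed = de6d → mismatch.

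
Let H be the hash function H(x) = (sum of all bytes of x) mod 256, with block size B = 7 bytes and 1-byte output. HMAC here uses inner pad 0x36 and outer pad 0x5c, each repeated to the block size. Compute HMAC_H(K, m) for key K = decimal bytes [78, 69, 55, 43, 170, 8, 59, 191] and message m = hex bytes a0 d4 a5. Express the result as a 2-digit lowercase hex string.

19

Key decimal bytes [78, 69, 55, 43, 170, 8, 59, 191] = 4e 45 37 2b aa 08 3b bf is 8 bytes > B = 7, so hash it first: H(key) = a1, then zero-pad to 7 bytes: K' = a1 00 00 00 00 00 00.
K' ⊕ ipad = 97 36 36 36 36 36 36.  K' ⊕ opad = fd 5c 5c 5c 5c 5c 5c.
Inner input = (K'⊕ipad) ∥ m = 97 36 36 36 36 36 36 ∥ a0 d4 a5.
Inner hash: sum = 151+54+54+54+54+54+54+160+212+165 = 1012; mod 256 = 244 → f4.
Outer input = (K'⊕opad) ∥ inner = fd 5c 5c 5c 5c 5c 5c ∥ f4.
Outer hash (tag): sum = 253+92+92+92+92+92+92+244 = 1049; mod 256 = 25 → 19.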